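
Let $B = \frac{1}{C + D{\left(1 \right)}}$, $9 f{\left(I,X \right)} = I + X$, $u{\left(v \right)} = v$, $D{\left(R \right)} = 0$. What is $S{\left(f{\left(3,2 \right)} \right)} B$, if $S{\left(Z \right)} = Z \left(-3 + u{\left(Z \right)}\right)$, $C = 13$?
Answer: $- \frac{110}{1053} \approx -0.10446$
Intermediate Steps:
$f{\left(I,X \right)} = \frac{I}{9} + \frac{X}{9}$ ($f{\left(I,X \right)} = \frac{I + X}{9} = \frac{I}{9} + \frac{X}{9}$)
$S{\left(Z \right)} = Z \left(-3 + Z\right)$
$B = \frac{1}{13}$ ($B = \frac{1}{13 + 0} = \frac{1}{13} \approx 0.076923$)
$S{\left(f{\left(3,2 \right)} \right)} B = \left(\frac{1}{9} \cdot 3 + \frac{1}{9} \cdot 2\right) \left(-3 + \left(\frac{1}{9} \cdot 3 + \frac{1}{9} \cdot 2\right)\right) \frac{1}{13} = \left(\frac{1}{3} + \frac{2}{9}\right) \left(-3 + \left(\frac{1}{3} + \frac{2}{9}\right)\right) \frac{1}{13} = \frac{5 \left(-3 + \frac{5}{9}\right)}{9} \cdot \frac{1}{13} = \frac{5}{9} \left(- \frac{22}{9}\right) \frac{1}{13} = \left(- \frac{110}{81}\right) \frac{1}{13} = - \frac{110}{1053}$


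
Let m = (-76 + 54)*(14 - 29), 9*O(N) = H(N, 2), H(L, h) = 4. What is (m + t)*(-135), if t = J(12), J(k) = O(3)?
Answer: -44610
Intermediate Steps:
O(N) = 4/9 (O(N) = (1/9)*4 = 4/9)
J(k) = 4/9
t = 4/9 ≈ 0.44444
m = 330 (m = -22*(-15) = 330)
(m + t)*(-135) = (330 + 4/9)*(-135) = (2974/9)*(-135) = -44610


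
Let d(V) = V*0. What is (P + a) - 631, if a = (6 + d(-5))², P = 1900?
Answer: 1305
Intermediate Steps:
d(V) = 0
a = 36 (a = (6 + 0)² = 6² = 36)
(P + a) - 631 = (1900 + 36) - 631 = 1936 - 631 = 1305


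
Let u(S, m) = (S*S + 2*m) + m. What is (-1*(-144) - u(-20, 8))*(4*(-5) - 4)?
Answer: 6720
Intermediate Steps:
u(S, m) = S² + 3*m (u(S, m) = (S² + 2*m) + m = S² + 3*m)
(-1*(-144) - u(-20, 8))*(4*(-5) - 4) = (-1*(-144) - ((-20)² + 3*8))*(4*(-5) - 4) = (144 - (400 + 24))*(-20 - 4) = (144 - 1*424)*(-24) = (144 - 424)*(-24) = -280*(-24) = 6720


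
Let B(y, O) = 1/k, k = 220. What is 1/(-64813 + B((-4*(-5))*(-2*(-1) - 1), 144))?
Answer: -220/14258859 ≈ -1.5429e-5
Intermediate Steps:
B(y, O) = 1/220
1/(-64813 + B((-4*(-5))*(-2*(-1) - 1), 144)) = 1/(-64813 + 1/220) = 1/(-14258859/220) = -220/14258859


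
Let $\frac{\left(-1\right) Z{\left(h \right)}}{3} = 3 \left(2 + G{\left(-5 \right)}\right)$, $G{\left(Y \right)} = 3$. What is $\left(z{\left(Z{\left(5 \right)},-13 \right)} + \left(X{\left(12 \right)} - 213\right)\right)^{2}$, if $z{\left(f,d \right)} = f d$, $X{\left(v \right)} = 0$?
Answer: $138384$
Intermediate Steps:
$Z{\left(h \right)} = -45$ ($Z{\left(h \right)} = - 3 \cdot 3 \left(2 + 3\right) = - 3 \cdot 3 \cdot 5 = \left(-3\right) 15 = -45$)
$z{\left(f,d \right)} = d f$
$\left(z{\left(Z{\left(5 \right)},-13 \right)} + \left(X{\left(12 \right)} - 213\right)\right)^{2} = \left(\left(-13\right) \left(-45\right) + \left(0 - 213\right)\right)^{2} = \left(585 - 213\right)^{2} = 372^{2} = 138384$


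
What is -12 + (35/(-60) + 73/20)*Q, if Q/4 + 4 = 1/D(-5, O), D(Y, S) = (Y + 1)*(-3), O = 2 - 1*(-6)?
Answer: -2702/45 ≈ -60.044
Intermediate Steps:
O = 8 (O = 2 + 6 = 8)
D(Y, S) = -3 - 3*Y (D(Y, S) = (1 + Y)*(-3) = -3 - 3*Y)
Q = -47/3 (Q = -16 + 4/(-3 - 3*(-5)) = -16 + 4/(-3 + 15) = -16 + 4/12 = -16 + 4*(1/12) = -16 + 1/3 = -47/3 ≈ -15.667)
-12 + (35/(-60) + 73/20)*Q = -12 + (35/(-60) + 73/20)*(-47/3) = -12 + (35*(-1/60) + 73*(1/20))*(-47/3) = -12 + (-7/12 + 73/20)*(-47/3) = -12 + (46/15)*(-47/3) = -12 - 2162/45 = -2702/45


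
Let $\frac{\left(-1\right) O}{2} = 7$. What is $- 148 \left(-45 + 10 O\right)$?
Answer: $27380$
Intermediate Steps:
$O = -14$ ($O = \left(-2\right) 7 = -14$)
$- 148 \left(-45 + 10 O\right) = - 148 \left(-45 + 10 \left(-14\right)\right) = - 148 \left(-45 - 140\right) = \left(-148\right) \left(-185\right) = 27380$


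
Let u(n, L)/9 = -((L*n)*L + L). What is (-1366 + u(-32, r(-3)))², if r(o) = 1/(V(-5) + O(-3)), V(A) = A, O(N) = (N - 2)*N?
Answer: 4651376401/2500 ≈ 1.8606e+6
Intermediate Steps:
O(N) = N*(-2 + N) (O(N) = (-2 + N)*N = N*(-2 + N))
r(o) = ⅒ (r(o) = 1/(-5 - 3*(-2 - 3)) = 1/(-5 - 3*(-5)) = 1/(-5 + 15) = 1/10 = ⅒)
u(n, L) = -9*L - 9*n*L² (u(n, L) = 9*(-((L*n)*L + L)) = 9*(-(n*L² + L)) = 9*(-(L + n*L²)) = 9*(-L - n*L²) = -9*L - 9*n*L²)
(-1366 + u(-32, r(-3)))² = (-1366 - 9*⅒*(1 + (⅒)*(-32)))² = (-1366 - 9*⅒*(1 - 16/5))² = (-1366 - 9*⅒*(-11/5))² = (-1366 + 99/50)² = (-68201/50)² = 4651376401/2500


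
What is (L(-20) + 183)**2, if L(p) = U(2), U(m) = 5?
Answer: 35344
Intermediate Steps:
L(p) = 5
(L(-20) + 183)**2 = (5 + 183)**2 = 188**2 = 35344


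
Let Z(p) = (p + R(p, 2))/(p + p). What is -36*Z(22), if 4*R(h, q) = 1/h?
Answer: -17433/968 ≈ -18.009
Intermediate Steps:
R(h, q) = 1/(4*h)
Z(p) = (p + 1/(4*p))/(2*p) (Z(p) = (p + 1/(4*p))/(p + p) = (p + 1/(4*p))/((2*p)) = (p + 1/(4*p))*(1/(2*p)) = (p + 1/(4*p))/(2*p))
-36*Z(22) = -36*(½ + (⅛)/22²) = -36*(½ + (⅛)*(1/484)) = -36*(½ + 1/3872) = -36*1937/3872 = -17433/968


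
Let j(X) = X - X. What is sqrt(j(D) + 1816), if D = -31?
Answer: 2*sqrt(454) ≈ 42.615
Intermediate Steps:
j(X) = 0
sqrt(j(D) + 1816) = sqrt(0 + 1816) = sqrt(1816) = 2*sqrt(454)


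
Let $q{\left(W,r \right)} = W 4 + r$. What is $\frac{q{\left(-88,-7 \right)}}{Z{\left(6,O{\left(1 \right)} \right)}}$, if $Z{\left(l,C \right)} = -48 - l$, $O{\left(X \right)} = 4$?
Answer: $\frac{359}{54} \approx 6.6481$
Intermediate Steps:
$q{\left(W,r \right)} = r + 4 W$ ($q{\left(W,r \right)} = 4 W + r = r + 4 W$)
$\frac{q{\left(-88,-7 \right)}}{Z{\left(6,O{\left(1 \right)} \right)}} = \frac{-7 + 4 \left(-88\right)}{-48 - 6} = \frac{-7 - 352}{-48 - 6} = - \frac{359}{-54} = \left(-359\right) \left(- \frac{1}{54}\right) = \frac{359}{54}$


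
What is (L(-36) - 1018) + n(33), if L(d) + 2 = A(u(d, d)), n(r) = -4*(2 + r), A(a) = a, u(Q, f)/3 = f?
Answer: -1268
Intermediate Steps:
u(Q, f) = 3*f
n(r) = -8 - 4*r
L(d) = -2 + 3*d
(L(-36) - 1018) + n(33) = ((-2 + 3*(-36)) - 1018) + (-8 - 4*33) = ((-2 - 108) - 1018) + (-8 - 132) = (-110 - 1018) - 140 = -1128 - 140 = -1268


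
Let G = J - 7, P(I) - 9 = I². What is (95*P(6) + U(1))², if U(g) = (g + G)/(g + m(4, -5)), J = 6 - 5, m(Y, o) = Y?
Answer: 18267076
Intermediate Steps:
P(I) = 9 + I²
J = 1
G = -6 (G = 1 - 7 = -6)
U(g) = (-6 + g)/(4 + g) (U(g) = (g - 6)/(g + 4) = (-6 + g)/(4 + g))
(95*P(6) + U(1))² = (95*(9 + 6²) + (-6 + 1)/(4 + 1))² = (95*(9 + 36) - 5/5)² = (95*45 + (⅕)*(-5))² = (4275 - 1)² = 4274² = 18267076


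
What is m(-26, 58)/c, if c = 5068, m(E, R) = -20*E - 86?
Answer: 31/362 ≈ 0.085635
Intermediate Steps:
m(E, R) = -86 - 20*E
m(-26, 58)/c = (-86 - 20*(-26))/5068 = (-86 + 520)*(1/5068) = 434*(1/5068) = 31/362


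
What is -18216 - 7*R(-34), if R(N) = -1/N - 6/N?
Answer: -619393/34 ≈ -18217.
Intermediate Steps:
R(N) = -7/N
-18216 - 7*R(-34) = -18216 - (-49)/(-34) = -18216 - (-49)*(-1)/34 = -18216 - 7*7/34 = -18216 - 49/34 = -619393/34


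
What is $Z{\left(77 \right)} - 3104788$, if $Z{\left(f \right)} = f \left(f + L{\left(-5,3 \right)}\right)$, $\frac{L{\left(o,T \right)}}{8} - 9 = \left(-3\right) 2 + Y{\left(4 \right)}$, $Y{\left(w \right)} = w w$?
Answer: $-3087155$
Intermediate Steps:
$Y{\left(w \right)} = w^{2}$
$L{\left(o,T \right)} = 152$ ($L{\left(o,T \right)} = 72 + 8 \left(\left(-3\right) 2 + 4^{2}\right) = 72 + 8 \left(-6 + 16\right) = 72 + 8 \cdot 10 = 72 + 80 = 152$)
$Z{\left(f \right)} = f \left(152 + f\right)$ ($Z{\left(f \right)} = f \left(f + 152\right) = f \left(152 + f\right)$)
$Z{\left(77 \right)} - 3104788 = 77 \left(152 + 77\right) - 3104788 = 77 \cdot 229 - 3104788 = 17633 - 3104788 = -3087155$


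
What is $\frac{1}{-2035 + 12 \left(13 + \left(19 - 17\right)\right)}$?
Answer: $- \frac{1}{1855} \approx -0.00053908$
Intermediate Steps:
$\frac{1}{-2035 + 12 \left(13 + \left(19 - 17\right)\right)} = \frac{1}{-2035 + 12 \left(13 + 2\right)} = \frac{1}{-2035 + 12 \cdot 15} = \frac{1}{-2035 + 180} = \frac{1}{-1855} = - \frac{1}{1855}$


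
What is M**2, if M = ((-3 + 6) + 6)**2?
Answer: 6561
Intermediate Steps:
M = 81 (M = (3 + 6)**2 = 9**2 = 81)
M**2 = 81**2 = 6561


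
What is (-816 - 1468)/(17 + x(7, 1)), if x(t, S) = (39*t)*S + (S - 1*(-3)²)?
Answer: -1142/141 ≈ -8.0993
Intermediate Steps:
x(t, S) = -9 + S + 39*S*t (x(t, S) = 39*S*t + (S - 1*9) = 39*S*t + (S - 9) = 39*S*t + (-9 + S) = -9 + S + 39*S*t)
(-816 - 1468)/(17 + x(7, 1)) = (-816 - 1468)/(17 + (-9 + 1 + 39*1*7)) = -2284/(17 + (-9 + 1 + 273)) = -2284/(17 + 265) = -2284/282 = -2284*1/282 = -1142/141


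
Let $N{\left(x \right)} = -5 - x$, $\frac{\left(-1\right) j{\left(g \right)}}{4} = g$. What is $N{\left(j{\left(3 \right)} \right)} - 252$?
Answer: $-245$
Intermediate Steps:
$j{\left(g \right)} = - 4 g$
$N{\left(j{\left(3 \right)} \right)} - 252 = \left(-5 - \left(-4\right) 3\right) - 252 = \left(-5 - -12\right) - 252 = \left(-5 + 12\right) - 252 = 7 - 252 = -245$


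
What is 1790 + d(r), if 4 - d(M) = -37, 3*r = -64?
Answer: 1831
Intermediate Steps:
r = -64/3 (r = (1/3)*(-64) = -64/3 ≈ -21.333)
d(M) = 41 (d(M) = 4 - 1*(-37) = 4 + 37 = 41)
1790 + d(r) = 1790 + 41 = 1831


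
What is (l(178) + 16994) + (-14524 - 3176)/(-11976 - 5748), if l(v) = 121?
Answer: 25280330/1477 ≈ 17116.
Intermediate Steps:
(l(178) + 16994) + (-14524 - 3176)/(-11976 - 5748) = (121 + 16994) + (-14524 - 3176)/(-11976 - 5748) = 17115 - 17700/(-17724) = 17115 - 17700*(-1/17724) = 17115 + 1475/1477 = 25280330/1477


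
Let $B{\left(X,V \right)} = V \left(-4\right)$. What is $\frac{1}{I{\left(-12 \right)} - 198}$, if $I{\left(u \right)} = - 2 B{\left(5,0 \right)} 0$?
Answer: $- \frac{1}{198} \approx -0.0050505$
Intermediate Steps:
$B{\left(X,V \right)} = - 4 V$
$I{\left(u \right)} = 0$ ($I{\left(u \right)} = - 2 \left(\left(-4\right) 0\right) 0 = \left(-2\right) 0 \cdot 0 = 0 \cdot 0 = 0$)
$\frac{1}{I{\left(-12 \right)} - 198} = \frac{1}{0 - 198} = \frac{1}{-198} = - \frac{1}{198}$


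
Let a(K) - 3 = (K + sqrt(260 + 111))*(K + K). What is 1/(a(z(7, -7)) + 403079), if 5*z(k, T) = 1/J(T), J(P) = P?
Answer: 151218732175/60953549248996601 + 42875*sqrt(371)/121907098497993202 ≈ 2.4809e-6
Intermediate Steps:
z(k, T) = 1/(5*T) (z(k, T) = (1/T)/5 = 1/(5*T))
a(K) = 3 + 2*K*(K + sqrt(371)) (a(K) = 3 + (K + sqrt(260 + 111))*(K + K) = 3 + (K + sqrt(371))*(2*K) = 3 + 2*K*(K + sqrt(371)))
1/(a(z(7, -7)) + 403079) = 1/((3 + 2*((1/5)/(-7))**2 + 2*((1/5)/(-7))*sqrt(371)) + 403079) = 1/((3 + 2*((1/5)*(-1/7))**2 + 2*((1/5)*(-1/7))*sqrt(371)) + 403079) = 1/((3 + 2*(-1/35)**2 + 2*(-1/35)*sqrt(371)) + 403079) = 1/((3 + 2*(1/1225) - 2*sqrt(371)/35) + 403079) = 1/((3 + 2/1225 - 2*sqrt(371)/35) + 403079) = 1/((3677/1225 - 2*sqrt(371)/35) + 403079) = 1/(493775452/1225 - 2*sqrt(371)/35)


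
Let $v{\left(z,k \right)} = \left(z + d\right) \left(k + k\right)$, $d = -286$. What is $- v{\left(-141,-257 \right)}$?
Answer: $-219478$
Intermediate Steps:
$v{\left(z,k \right)} = 2 k \left(-286 + z\right)$ ($v{\left(z,k \right)} = \left(z - 286\right) \left(k + k\right) = \left(-286 + z\right) 2 k = 2 k \left(-286 + z\right)$)
$- v{\left(-141,-257 \right)} = - 2 \left(-257\right) \left(-286 - 141\right) = - 2 \left(-257\right) \left(-427\right) = \left(-1\right) 219478 = -219478$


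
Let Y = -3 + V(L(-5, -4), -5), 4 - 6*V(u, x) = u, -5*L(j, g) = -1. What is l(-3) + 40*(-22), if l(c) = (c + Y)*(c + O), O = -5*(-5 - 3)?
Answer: -32357/30 ≈ -1078.6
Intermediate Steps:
L(j, g) = ⅕ (L(j, g) = -⅕*(-1) = ⅕)
O = 40 (O = -5*(-8) = 40)
V(u, x) = ⅔ - u/6
Y = -71/30 (Y = -3 + (⅔ - ⅙*⅕) = -3 + (⅔ - 1/30) = -3 + 19/30 = -71/30 ≈ -2.3667)
l(c) = (40 + c)*(-71/30 + c) (l(c) = (c - 71/30)*(c + 40) = (-71/30 + c)*(40 + c) = (40 + c)*(-71/30 + c))
l(-3) + 40*(-22) = (-284/3 + (-3)² + (1129/30)*(-3)) + 40*(-22) = (-284/3 + 9 - 1129/10) - 880 = -5957/30 - 880 = -32357/30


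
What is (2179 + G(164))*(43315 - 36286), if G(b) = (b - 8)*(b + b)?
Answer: 374976063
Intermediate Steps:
G(b) = 2*b*(-8 + b) (G(b) = (-8 + b)*(2*b) = 2*b*(-8 + b))
(2179 + G(164))*(43315 - 36286) = (2179 + 2*164*(-8 + 164))*(43315 - 36286) = (2179 + 2*164*156)*7029 = (2179 + 51168)*7029 = 53347*7029 = 374976063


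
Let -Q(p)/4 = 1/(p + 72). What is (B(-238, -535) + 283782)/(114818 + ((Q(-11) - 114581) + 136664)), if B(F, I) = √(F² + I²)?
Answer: 17310702/8350957 + 61*√342869/8350957 ≈ 2.0772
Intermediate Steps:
Q(p) = -4/(72 + p) (Q(p) = -4/(p + 72) = -4/(72 + p))
(B(-238, -535) + 283782)/(114818 + ((Q(-11) - 114581) + 136664)) = (√((-238)² + (-535)²) + 283782)/(114818 + ((-4/(72 - 11) - 114581) + 136664)) = (√(56644 + 286225) + 283782)/(114818 + ((-4/61 - 114581) + 136664)) = (√342869 + 283782)/(114818 + ((-4*1/61 - 114581) + 136664)) = (283782 + √342869)/(114818 + ((-4/61 - 114581) + 136664)) = (283782 + √342869)/(114818 + (-6989445/61 + 136664)) = (283782 + √342869)/(114818 + 1347059/61) = (283782 + √342869)/(8350957/61) = (283782 + √342869)*(61/8350957) = 17310702/8350957 + 61*√342869/8350957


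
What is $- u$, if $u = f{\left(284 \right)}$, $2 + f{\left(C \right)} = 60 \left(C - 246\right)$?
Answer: $-2278$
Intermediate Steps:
$f{\left(C \right)} = -14762 + 60 C$ ($f{\left(C \right)} = -2 + 60 \left(C - 246\right) = -2 + 60 \left(-246 + C\right) = -2 + \left(-14760 + 60 C\right) = -14762 + 60 C$)
$u = 2278$ ($u = -14762 + 60 \cdot 284 = -14762 + 17040 = 2278$)
$- u = \left(-1\right) 2278 = -2278$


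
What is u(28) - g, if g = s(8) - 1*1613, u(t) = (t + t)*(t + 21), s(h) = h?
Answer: 4349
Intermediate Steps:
u(t) = 2*t*(21 + t) (u(t) = (2*t)*(21 + t) = 2*t*(21 + t))
g = -1605 (g = 8 - 1*1613 = 8 - 1613 = -1605)
u(28) - g = 2*28*(21 + 28) - 1*(-1605) = 2*28*49 + 1605 = 2744 + 1605 = 4349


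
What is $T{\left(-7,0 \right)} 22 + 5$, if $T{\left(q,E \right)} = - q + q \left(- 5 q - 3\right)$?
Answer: $-4769$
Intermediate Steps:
$T{\left(q,E \right)} = - q + q \left(-3 - 5 q\right)$
$T{\left(-7,0 \right)} 22 + 5 = \left(-1\right) \left(-7\right) \left(4 + 5 \left(-7\right)\right) 22 + 5 = \left(-1\right) \left(-7\right) \left(4 - 35\right) 22 + 5 = \left(-1\right) \left(-7\right) \left(-31\right) 22 + 5 = \left(-217\right) 22 + 5 = -4774 + 5 = -4769$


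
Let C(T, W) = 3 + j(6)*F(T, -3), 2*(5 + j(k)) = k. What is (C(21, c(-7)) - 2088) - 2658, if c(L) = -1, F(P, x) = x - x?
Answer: -4743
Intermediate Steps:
F(P, x) = 0
j(k) = -5 + k/2
C(T, W) = 3 (C(T, W) = 3 + (-5 + (1/2)*6)*0 = 3 + (-5 + 3)*0 = 3 - 2*0 = 3 + 0 = 3)
(C(21, c(-7)) - 2088) - 2658 = (3 - 2088) - 2658 = -2085 - 2658 = -4743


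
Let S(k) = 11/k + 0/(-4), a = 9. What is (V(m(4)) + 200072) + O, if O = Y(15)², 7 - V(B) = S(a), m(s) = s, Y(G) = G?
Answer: 1802725/9 ≈ 2.0030e+5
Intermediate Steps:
S(k) = 11/k (S(k) = 11/k + 0*(-¼) = 11/k + 0 = 11/k)
V(B) = 52/9 (V(B) = 7 - 11/9 = 52/9)
O = 225 (O = 15² = 225)
(V(m(4)) + 200072) + O = (52/9 + 200072) + 225 = 1800700/9 + 225 = 1802725/9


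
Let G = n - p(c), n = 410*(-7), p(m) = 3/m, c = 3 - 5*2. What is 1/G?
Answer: -7/20087 ≈ -0.00034848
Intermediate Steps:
c = -7 (c = 3 - 10 = -7)
n = -2870
G = -20087/7 (G = -2870 - 3/(-7) = -2870 - 3*(-1)/7 = -2870 - 1*(-3/7) = -2870 + 3/7 = -20087/7 ≈ -2869.6)
1/G = 1/(-20087/7) = -7/20087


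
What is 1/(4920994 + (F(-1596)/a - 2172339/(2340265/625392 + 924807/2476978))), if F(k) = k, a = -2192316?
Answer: 83192543655698443/365476721693156719870257 ≈ 2.2763e-7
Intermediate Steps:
1/(4920994 + (F(-1596)/a - 2172339/(2340265/625392 + 924807/2476978))) = 1/(4920994 + (-1596/(-2192316) - 2172339/(2340265/625392 + 924807/2476978))) = 1/(4920994 + (-1596*(-1/2192316) - 2172339/(2340265*(1/625392) + 924807*(1/2476978)))) = 1/(4920994 + (19/26099 - 2172339/(2340265/625392 + 924807/2476978))) = 1/(4920994 + (19/26099 - 2172339/3187575909257/774541112688)) = 1/(4920994 + (19/26099 - 2172339*774541112688/3187575909257)) = 1/(4920994 + (19/26099 - 1682565866195537232/3187575909257)) = 1/(4920994 - 43913286481273383942085/83192543655698443) = 1/(365476721693156719870257/83192543655698443) = 83192543655698443/365476721693156719870257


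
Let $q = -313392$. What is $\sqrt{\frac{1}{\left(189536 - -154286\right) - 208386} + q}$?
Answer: $\frac{i \sqrt{29329190207501}}{9674} \approx 559.81 i$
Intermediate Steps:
$\sqrt{\frac{1}{\left(189536 - -154286\right) - 208386} + q} = \sqrt{\frac{1}{\left(189536 - -154286\right) - 208386} - 313392} = \sqrt{\frac{1}{\left(189536 + 154286\right) - 208386} - 313392} = \sqrt{\frac{1}{343822 - 208386} - 313392} = \sqrt{\frac{1}{135436} - 313392} = \sqrt{- \frac{42444558911}{135436}} = \frac{i \sqrt{29329190207501}}{9674}$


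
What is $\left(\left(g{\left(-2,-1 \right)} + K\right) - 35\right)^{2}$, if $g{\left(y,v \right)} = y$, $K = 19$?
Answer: $324$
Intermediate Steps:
$\left(\left(g{\left(-2,-1 \right)} + K\right) - 35\right)^{2} = \left(\left(-2 + 19\right) - 35\right)^{2} = \left(17 - 35\right)^{2} = \left(-18\right)^{2} = 324$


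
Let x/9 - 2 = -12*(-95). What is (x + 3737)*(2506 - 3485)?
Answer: -13720685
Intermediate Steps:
x = 10278 (x = 18 + 9*(-12*(-95)) = 18 + 9*1140 = 18 + 10260 = 10278)
(x + 3737)*(2506 - 3485) = (10278 + 3737)*(2506 - 3485) = 14015*(-979) = -13720685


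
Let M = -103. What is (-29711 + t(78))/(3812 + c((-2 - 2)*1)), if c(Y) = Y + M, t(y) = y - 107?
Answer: -5948/741 ≈ -8.0270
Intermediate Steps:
t(y) = -107 + y
c(Y) = -103 + Y (c(Y) = Y - 103 = -103 + Y)
(-29711 + t(78))/(3812 + c((-2 - 2)*1)) = (-29711 + (-107 + 78))/(3812 + (-103 + (-2 - 2)*1)) = (-29711 - 29)/(3812 + (-103 - 4*1)) = -29740/(3812 + (-103 - 4)) = -29740/(3812 - 107) = -29740/3705 = -29740*1/3705 = -5948/741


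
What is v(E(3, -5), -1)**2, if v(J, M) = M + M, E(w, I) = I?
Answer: 4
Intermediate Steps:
v(J, M) = 2*M
v(E(3, -5), -1)**2 = (2*(-1))**2 = (-2)**2 = 4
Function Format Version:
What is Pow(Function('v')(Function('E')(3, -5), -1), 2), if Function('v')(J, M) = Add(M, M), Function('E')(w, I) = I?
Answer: 4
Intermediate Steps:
Function('v')(J, M) = Mul(2, M)
Pow(Function('v')(Function('E')(3, -5), -1), 2) = Pow(Mul(2, -1), 2) = Pow(-2, 2) = 4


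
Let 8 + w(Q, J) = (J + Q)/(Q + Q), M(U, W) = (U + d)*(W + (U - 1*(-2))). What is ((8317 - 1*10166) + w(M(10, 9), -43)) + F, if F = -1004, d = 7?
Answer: -1021220/357 ≈ -2860.6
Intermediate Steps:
M(U, W) = (7 + U)*(2 + U + W) (M(U, W) = (U + 7)*(W + (U - 1*(-2))) = (7 + U)*(W + (U + 2)) = (7 + U)*(W + (2 + U)) = (7 + U)*(2 + U + W))
w(Q, J) = -8 + (J + Q)/(2*Q) (w(Q, J) = -8 + (J + Q)/(Q + Q) = -8 + (J + Q)/((2*Q)) = -8 + (J + Q)*(1/(2*Q)) = -8 + (J + Q)/(2*Q))
((8317 - 1*10166) + w(M(10, 9), -43)) + F = ((8317 - 1*10166) + (-43 - 15*(14 + 10**2 + 7*9 + 9*10 + 10*9))/(2*(14 + 10**2 + 7*9 + 9*10 + 10*9))) - 1004 = ((8317 - 10166) + (-43 - 15*(14 + 100 + 63 + 90 + 90))/(2*(14 + 100 + 63 + 90 + 90))) - 1004 = (-1849 + (1/2)*(-43 - 15*357)/357) - 1004 = (-1849 + (1/2)*(1/357)*(-43 - 5355)) - 1004 = (-1849 + (1/2)*(1/357)*(-5398)) - 1004 = (-1849 - 2699/357) - 1004 = -662792/357 - 1004 = -1021220/357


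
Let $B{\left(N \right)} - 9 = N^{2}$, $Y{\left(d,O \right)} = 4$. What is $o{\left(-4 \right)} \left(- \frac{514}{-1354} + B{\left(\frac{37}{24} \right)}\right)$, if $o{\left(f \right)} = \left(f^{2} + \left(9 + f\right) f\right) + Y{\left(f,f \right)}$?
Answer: $0$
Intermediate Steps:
$o{\left(f \right)} = 4 + f^{2} + f \left(9 + f\right)$ ($o{\left(f \right)} = \left(f^{2} + \left(9 + f\right) f\right) + 4 = \left(f^{2} + f \left(9 + f\right)\right) + 4 = 4 + f^{2} + f \left(9 + f\right)$)
$B{\left(N \right)} = 9 + N^{2}$
$o{\left(-4 \right)} \left(- \frac{514}{-1354} + B{\left(\frac{37}{24} \right)}\right) = \left(4 + 2 \left(-4\right)^{2} + 9 \left(-4\right)\right) \left(- \frac{514}{-1354} + \left(9 + \left(\frac{37}{24}\right)^{2}\right)\right) = \left(4 + 2 \cdot 16 - 36\right) \left(\left(-514\right) \left(- \frac{1}{1354}\right) + \left(9 + \left(37 \cdot \frac{1}{24}\right)^{2}\right)\right) = \left(4 + 32 - 36\right) \left(\frac{257}{677} + \left(9 + \left(\frac{37}{24}\right)^{2}\right)\right) = 0 \left(\frac{257}{677} + \left(9 + \frac{1369}{576}\right)\right) = 0 \left(\frac{257}{677} + \frac{6553}{576}\right) = 0 \cdot \frac{4584413}{389952} = 0$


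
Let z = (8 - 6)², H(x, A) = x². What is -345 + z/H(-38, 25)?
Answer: -124544/361 ≈ -345.00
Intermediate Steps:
z = 4 (z = 2² = 4)
-345 + z/H(-38, 25) = -345 + 4/((-38)²) = -345 + 4/1444 = -345 + 4*(1/1444) = -345 + 1/361 = -124544/361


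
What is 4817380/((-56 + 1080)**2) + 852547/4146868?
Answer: 1304437455557/271769141248 ≈ 4.7998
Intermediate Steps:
4817380/((-56 + 1080)**2) + 852547/4146868 = 4817380/(1024**2) + 852547*(1/4146868) = 4817380/1048576 + 852547/4146868 = 4817380*(1/1048576) + 852547/4146868 = 1204345/262144 + 852547/4146868 = 1304437455557/271769141248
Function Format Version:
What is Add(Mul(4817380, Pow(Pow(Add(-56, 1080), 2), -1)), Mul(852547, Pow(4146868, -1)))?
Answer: Rational(1304437455557, 271769141248) ≈ 4.7998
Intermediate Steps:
Add(Mul(4817380, Pow(Pow(Add(-56, 1080), 2), -1)), Mul(852547, Pow(4146868, -1))) = Add(Mul(4817380, Pow(Pow(1024, 2), -1)), Mul(852547, Rational(1, 4146868))) = Add(Mul(4817380, Pow(1048576, -1)), Rational(852547, 4146868)) = Add(Mul(4817380, Rational(1, 1048576)), Rational(852547, 4146868)) = Add(Rational(1204345, 262144), Rational(852547, 4146868)) = Rational(1304437455557, 271769141248)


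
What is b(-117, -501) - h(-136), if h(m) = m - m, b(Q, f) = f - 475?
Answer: -976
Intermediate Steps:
b(Q, f) = -475 + f
h(m) = 0
b(-117, -501) - h(-136) = (-475 - 501) - 1*0 = -976 + 0 = -976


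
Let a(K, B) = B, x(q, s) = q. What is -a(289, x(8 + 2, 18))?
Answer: -10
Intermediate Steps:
-a(289, x(8 + 2, 18)) = -(8 + 2) = -1*10 = -10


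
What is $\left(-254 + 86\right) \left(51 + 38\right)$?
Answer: $-14952$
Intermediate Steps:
$\left(-254 + 86\right) \left(51 + 38\right) = \left(-168\right) 89 = -14952$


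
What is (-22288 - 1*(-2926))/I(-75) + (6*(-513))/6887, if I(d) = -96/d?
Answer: -1666875423/110192 ≈ -15127.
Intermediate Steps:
(-22288 - 1*(-2926))/I(-75) + (6*(-513))/6887 = (-22288 - 1*(-2926))/((-96/(-75))) + (6*(-513))/6887 = (-22288 + 2926)/((-96*(-1/75))) - 3078*1/6887 = -19362/32/25 - 3078/6887 = -19362*25/32 - 3078/6887 = -242025/16 - 3078/6887 = -1666875423/110192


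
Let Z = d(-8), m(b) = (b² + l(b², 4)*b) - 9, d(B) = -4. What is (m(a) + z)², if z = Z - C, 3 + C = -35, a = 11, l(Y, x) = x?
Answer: 36100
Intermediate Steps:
C = -38 (C = -3 - 35 = -38)
m(b) = -9 + b² + 4*b (m(b) = (b² + 4*b) - 9 = -9 + b² + 4*b)
Z = -4
z = 34 (z = -4 - 1*(-38) = -4 + 38 = 34)
(m(a) + z)² = ((-9 + 11² + 4*11) + 34)² = ((-9 + 121 + 44) + 34)² = (156 + 34)² = 190² = 36100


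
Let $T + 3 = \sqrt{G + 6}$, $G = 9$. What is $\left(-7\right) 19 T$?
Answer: $399 - 133 \sqrt{15} \approx -116.11$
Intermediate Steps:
$T = -3 + \sqrt{15}$ ($T = -3 + \sqrt{9 + 6} = -3 + \sqrt{15} \approx 0.87298$)
$\left(-7\right) 19 T = \left(-7\right) 19 \left(-3 + \sqrt{15}\right) = - 133 \left(-3 + \sqrt{15}\right) = 399 - 133 \sqrt{15}$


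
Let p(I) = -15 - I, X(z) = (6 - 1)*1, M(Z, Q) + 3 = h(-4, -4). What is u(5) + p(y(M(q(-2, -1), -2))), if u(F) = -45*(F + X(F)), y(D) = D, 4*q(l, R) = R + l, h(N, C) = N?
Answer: -458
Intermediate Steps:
q(l, R) = R/4 + l/4 (q(l, R) = (R + l)/4 = R/4 + l/4)
M(Z, Q) = -7 (M(Z, Q) = -3 - 4 = -7)
X(z) = 5 (X(z) = 5*1 = 5)
u(F) = -225 - 45*F (u(F) = -45*(F + 5) = -45*(5 + F) = -225 - 45*F)
u(5) + p(y(M(q(-2, -1), -2))) = (-225 - 45*5) + (-15 - 1*(-7)) = (-225 - 225) + (-15 + 7) = -450 - 8 = -458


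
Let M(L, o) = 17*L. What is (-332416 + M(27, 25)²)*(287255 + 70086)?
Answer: -43500906635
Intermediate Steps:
(-332416 + M(27, 25)²)*(287255 + 70086) = (-332416 + (17*27)²)*(287255 + 70086) = (-332416 + 459²)*357341 = (-332416 + 210681)*357341 = -121735*357341 = -43500906635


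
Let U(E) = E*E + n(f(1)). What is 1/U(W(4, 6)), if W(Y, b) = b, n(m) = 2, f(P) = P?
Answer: 1/38 ≈ 0.026316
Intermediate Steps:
U(E) = 2 + E² (U(E) = E*E + 2 = E² + 2 = 2 + E²)
1/U(W(4, 6)) = 1/(2 + 6²) = 1/(2 + 36) = 1/38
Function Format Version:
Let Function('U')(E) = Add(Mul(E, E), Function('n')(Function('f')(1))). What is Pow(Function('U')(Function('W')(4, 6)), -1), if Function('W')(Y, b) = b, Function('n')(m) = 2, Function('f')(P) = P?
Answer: Rational(1, 38) ≈ 0.026316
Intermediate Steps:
Function('U')(E) = Add(2, Pow(E, 2)) (Function('U')(E) = Add(Mul(E, E), 2) = Add(Pow(E, 2), 2) = Add(2, Pow(E, 2)))
Pow(Function('U')(Function('W')(4, 6)), -1) = Pow(Add(2, Pow(6, 2)), -1) = Pow(Add(2, 36), -1) = Pow(38, -1) = Rational(1, 38)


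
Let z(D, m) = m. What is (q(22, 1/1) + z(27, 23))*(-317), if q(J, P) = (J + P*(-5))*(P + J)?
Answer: -131238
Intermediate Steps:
q(J, P) = (J + P)*(J - 5*P) (q(J, P) = (J - 5*P)*(J + P) = (J + P)*(J - 5*P))
(q(22, 1/1) + z(27, 23))*(-317) = ((22**2 - 5*(1/1)**2 - 4*22/1) + 23)*(-317) = ((484 - 5*1**2 - 4*22*1) + 23)*(-317) = ((484 - 5*1 - 88) + 23)*(-317) = ((484 - 5 - 88) + 23)*(-317) = (391 + 23)*(-317) = 414*(-317) = -131238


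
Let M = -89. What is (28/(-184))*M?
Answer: 623/46 ≈ 13.543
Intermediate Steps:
(28/(-184))*M = (28/(-184))*(-89) = (28*(-1/184))*(-89) = -7/46*(-89) = 623/46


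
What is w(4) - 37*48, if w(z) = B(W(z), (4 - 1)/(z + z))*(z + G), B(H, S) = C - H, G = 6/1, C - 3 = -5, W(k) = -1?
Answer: -1786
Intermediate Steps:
C = -2 (C = 3 - 5 = -2)
G = 6 (G = 6*1 = 6)
B(H, S) = -2 - H
w(z) = -6 - z (w(z) = (-2 - 1*(-1))*(z + 6) = (-2 + 1)*(6 + z) = -(6 + z) = -6 - z)
w(4) - 37*48 = (-6 - 1*4) - 37*48 = (-6 - 4) - 1776 = -10 - 1776 = -1786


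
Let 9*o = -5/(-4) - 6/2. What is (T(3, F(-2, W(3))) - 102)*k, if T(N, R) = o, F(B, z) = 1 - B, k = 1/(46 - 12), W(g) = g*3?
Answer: -3679/1224 ≈ -3.0057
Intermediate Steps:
W(g) = 3*g
k = 1/34 ≈ 0.029412
o = -7/36 (o = (-5/(-4) - 6/2)/9 = (-5*(-1/4) - 6*1/2)/9 = (5/4 - 3)/9 = (1/9)*(-7/4) = -7/36 ≈ -0.19444)
T(N, R) = -7/36
(T(3, F(-2, W(3))) - 102)*k = (-7/36 - 102)*(1/34) = -3679/36*1/34 = -3679/1224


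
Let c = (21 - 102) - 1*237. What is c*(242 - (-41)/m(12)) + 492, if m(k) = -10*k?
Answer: -1527107/20 ≈ -76355.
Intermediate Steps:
c = -318 (c = -81 - 237 = -318)
c*(242 - (-41)/m(12)) + 492 = -318*(242 - (-41)/((-10*12))) + 492 = -318*(242 - (-41)/(-120)) + 492 = -318*(242 - (-41)*(-1)/120) + 492 = -318*(242 - 1*41/120) + 492 = -318*(242 - 41/120) + 492 = -318*28999/120 + 492 = -1536947/20 + 492 = -1527107/20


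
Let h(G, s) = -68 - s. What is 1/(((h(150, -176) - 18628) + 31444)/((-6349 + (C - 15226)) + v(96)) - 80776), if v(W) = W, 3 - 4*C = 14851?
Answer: -2799/226093460 ≈ -1.2380e-5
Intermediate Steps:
C = -3712 (C = ¾ - ¼*14851 = ¾ - 14851/4 = -3712)
1/(((h(150, -176) - 18628) + 31444)/((-6349 + (C - 15226)) + v(96)) - 80776) = 1/((((-68 - 1*(-176)) - 18628) + 31444)/((-6349 + (-3712 - 15226)) + 96) - 80776) = 1/((((-68 + 176) - 18628) + 31444)/((-6349 - 18938) + 96) - 80776) = 1/(((108 - 18628) + 31444)/(-25287 + 96) - 80776) = 1/((-18520 + 31444)/(-25191) - 80776) = 1/(12924*(-1/25191) - 80776) = 1/(-1436/2799 - 80776) = 1/(-226093460/2799) = -2799/226093460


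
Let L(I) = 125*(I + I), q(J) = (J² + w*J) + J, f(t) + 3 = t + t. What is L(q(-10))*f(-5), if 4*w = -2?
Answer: -308750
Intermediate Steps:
w = -½ (w = (¼)*(-2) = -½ ≈ -0.50000)
f(t) = -3 + 2*t (f(t) = -3 + (t + t) = -3 + 2*t)
q(J) = J² + J/2 (q(J) = (J² - J/2) + J = J² + J/2)
L(I) = 250*I (L(I) = 125*(2*I) = 250*I)
L(q(-10))*f(-5) = (250*(-10*(½ - 10)))*(-3 + 2*(-5)) = (250*(-10*(-19/2)))*(-3 - 10) = (250*95)*(-13) = 23750*(-13) = -308750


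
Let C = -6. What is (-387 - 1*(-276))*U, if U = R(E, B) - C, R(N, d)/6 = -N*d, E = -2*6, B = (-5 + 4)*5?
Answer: 39294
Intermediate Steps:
B = -5 (B = -1*5 = -5)
E = -12
R(N, d) = -6*N*d (R(N, d) = 6*(-N*d) = -6*N*d)
U = -354 (U = -6*(-12)*(-5) - 1*(-6) = -360 + 6 = -354)
(-387 - 1*(-276))*U = (-387 - 1*(-276))*(-354) = (-387 + 276)*(-354) = -111*(-354) = 39294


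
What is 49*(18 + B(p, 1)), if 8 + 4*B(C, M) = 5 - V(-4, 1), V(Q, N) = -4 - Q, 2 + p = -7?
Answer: 3381/4 ≈ 845.25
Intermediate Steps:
p = -9 (p = -2 - 7 = -9)
B(C, M) = -¾ (B(C, M) = -2 + (5 - (-4 - 1*(-4)))/4 = -2 + (5 - (-4 + 4))/4 = -2 + (5 - 1*0)/4 = -2 + (5 + 0)/4 = -2 + (¼)*5 = -2 + 5/4 = -¾)
49*(18 + B(p, 1)) = 49*(18 - ¾) = 49*(69/4) = 3381/4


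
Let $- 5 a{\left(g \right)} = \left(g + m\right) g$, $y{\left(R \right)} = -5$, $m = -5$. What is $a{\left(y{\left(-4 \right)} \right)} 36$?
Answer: $-360$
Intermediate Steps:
$a{\left(g \right)} = - \frac{g \left(-5 + g\right)}{5}$ ($a{\left(g \right)} = - \frac{\left(g - 5\right) g}{5} = - \frac{\left(-5 + g\right) g}{5} = - \frac{g \left(-5 + g\right)}{5}$)
$a{\left(y{\left(-4 \right)} \right)} 36 = \frac{1}{5} \left(-5\right) \left(5 - -5\right) 36 = \frac{1}{5} \left(-5\right) \left(5 + 5\right) 36 = \frac{1}{5} \left(-5\right) 10 \cdot 36 = \left(-10\right) 36 = -360$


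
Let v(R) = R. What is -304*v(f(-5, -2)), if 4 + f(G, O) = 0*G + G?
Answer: 2736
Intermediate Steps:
f(G, O) = -4 + G (f(G, O) = -4 + (0*G + G) = -4 + (0 + G) = -4 + G)
-304*v(f(-5, -2)) = -304*(-4 - 5) = -304*(-9) = 2736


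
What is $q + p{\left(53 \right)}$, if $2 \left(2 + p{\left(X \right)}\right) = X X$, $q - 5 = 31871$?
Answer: $\frac{66557}{2} \approx 33279.0$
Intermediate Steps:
$q = 31876$ ($q = 5 + 31871 = 31876$)
$p{\left(X \right)} = -2 + \frac{X^{2}}{2}$ ($p{\left(X \right)} = -2 + \frac{X X}{2} = -2 + \frac{X^{2}}{2}$)
$q + p{\left(53 \right)} = 31876 - \left(2 - \frac{53^{2}}{2}\right) = 31876 + \left(-2 + \frac{1}{2} \cdot 2809\right) = 31876 + \left(-2 + \frac{2809}{2}\right) = 31876 + \frac{2805}{2} = \frac{66557}{2}$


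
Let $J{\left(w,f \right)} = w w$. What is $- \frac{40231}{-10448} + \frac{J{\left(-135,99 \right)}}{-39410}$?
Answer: $\frac{139508891}{41175568} \approx 3.3881$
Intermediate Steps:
$J{\left(w,f \right)} = w^{2}$
$- \frac{40231}{-10448} + \frac{J{\left(-135,99 \right)}}{-39410} = - \frac{40231}{-10448} + \frac{\left(-135\right)^{2}}{-39410} = \left(-40231\right) \left(- \frac{1}{10448}\right) + 18225 \left(- \frac{1}{39410}\right) = \frac{40231}{10448} - \frac{3645}{7882} = \frac{139508891}{41175568}$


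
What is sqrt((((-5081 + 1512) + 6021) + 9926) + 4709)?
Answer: sqrt(17087) ≈ 130.72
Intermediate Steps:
sqrt((((-5081 + 1512) + 6021) + 9926) + 4709) = sqrt(((-3569 + 6021) + 9926) + 4709) = sqrt((2452 + 9926) + 4709) = sqrt(12378 + 4709) = sqrt(17087)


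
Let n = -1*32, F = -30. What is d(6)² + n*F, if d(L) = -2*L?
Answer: 1104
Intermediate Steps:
n = -32
d(6)² + n*F = (-2*6)² - 32*(-30) = (-12)² + 960 = 144 + 960 = 1104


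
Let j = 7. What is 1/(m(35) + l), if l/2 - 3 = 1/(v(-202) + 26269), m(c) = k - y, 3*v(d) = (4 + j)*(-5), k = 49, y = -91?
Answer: 39376/5748899 ≈ 0.0068493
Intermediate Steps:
v(d) = -55/3 (v(d) = ((4 + 7)*(-5))/3 = (11*(-5))/3 = (1/3)*(-55) = -55/3)
m(c) = 140 (m(c) = 49 - 1*(-91) = 49 + 91 = 140)
l = 236259/39376 (l = 6 + 2/(-55/3 + 26269) = 6 + 2/(78752/3) = 6 + 2*(3/78752) = 6 + 3/39376 = 236259/39376 ≈ 6.0001)
1/(m(35) + l) = 1/(140 + 236259/39376) = 1/(5748899/39376) = 39376/5748899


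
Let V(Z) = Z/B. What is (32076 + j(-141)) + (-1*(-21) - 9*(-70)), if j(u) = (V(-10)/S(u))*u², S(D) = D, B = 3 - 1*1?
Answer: 33432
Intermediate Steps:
B = 2 (B = 3 - 1 = 2)
V(Z) = Z/2
j(u) = -5*u (j(u) = (((½)*(-10))/u)*u² = (-5/u)*u² = -5*u)
(32076 + j(-141)) + (-1*(-21) - 9*(-70)) = (32076 - 5*(-141)) + (-1*(-21) - 9*(-70)) = (32076 + 705) + (21 + 630) = 32781 + 651 = 33432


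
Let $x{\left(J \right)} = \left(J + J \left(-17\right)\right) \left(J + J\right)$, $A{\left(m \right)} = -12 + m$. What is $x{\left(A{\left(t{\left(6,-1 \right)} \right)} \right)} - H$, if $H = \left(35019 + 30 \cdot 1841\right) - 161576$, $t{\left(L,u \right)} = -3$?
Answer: $64127$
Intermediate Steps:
$H = -71327$ ($H = \left(35019 + 55230\right) - 161576 = 90249 - 161576 = -71327$)
$x{\left(J \right)} = - 32 J^{2}$ ($x{\left(J \right)} = \left(J - 17 J\right) 2 J = - 16 J 2 J = - 32 J^{2}$)
$x{\left(A{\left(t{\left(6,-1 \right)} \right)} \right)} - H = - 32 \left(-12 - 3\right)^{2} - -71327 = - 32 \left(-15\right)^{2} + 71327 = \left(-32\right) 225 + 71327 = -7200 + 71327 = 64127$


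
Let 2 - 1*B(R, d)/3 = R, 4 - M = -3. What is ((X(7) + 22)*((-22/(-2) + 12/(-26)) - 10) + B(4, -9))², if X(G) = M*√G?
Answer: 22583/169 + 7448*√7/169 ≈ 250.23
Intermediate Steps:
M = 7 (M = 4 - 1*(-3) = 4 + 3 = 7)
B(R, d) = 6 - 3*R
X(G) = 7*√G
((X(7) + 22)*((-22/(-2) + 12/(-26)) - 10) + B(4, -9))² = ((7*√7 + 22)*((-22/(-2) + 12/(-26)) - 10) + (6 - 3*4))² = ((22 + 7*√7)*((-22*(-½) + 12*(-1/26)) - 10) + (6 - 12))² = ((22 + 7*√7)*((11 - 6/13) - 10) - 6)² = ((22 + 7*√7)*(137/13 - 10) - 6)² = ((22 + 7*√7)*(7/13) - 6)² = ((154/13 + 49*√7/13) - 6)² = (76/13 + 49*√7/13)²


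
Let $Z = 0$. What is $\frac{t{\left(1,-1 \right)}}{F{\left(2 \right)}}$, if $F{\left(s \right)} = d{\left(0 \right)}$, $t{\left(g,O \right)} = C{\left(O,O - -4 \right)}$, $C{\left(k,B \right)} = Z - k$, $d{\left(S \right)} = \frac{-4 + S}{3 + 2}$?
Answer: $- \frac{5}{4} \approx -1.25$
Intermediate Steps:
$d{\left(S \right)} = - \frac{4}{5} + \frac{S}{5}$ ($d{\left(S \right)} = \frac{-4 + S}{5} = \left(-4 + S\right) \frac{1}{5} = - \frac{4}{5} + \frac{S}{5}$)
$C{\left(k,B \right)} = - k$ ($C{\left(k,B \right)} = 0 - k = - k$)
$t{\left(g,O \right)} = - O$
$F{\left(s \right)} = - \frac{4}{5}$ ($F{\left(s \right)} = - \frac{4}{5} + \frac{1}{5} \cdot 0 = - \frac{4}{5} + 0 = - \frac{4}{5}$)
$\frac{t{\left(1,-1 \right)}}{F{\left(2 \right)}} = \frac{\left(-1\right) \left(-1\right)}{- \frac{4}{5}} = 1 \left(- \frac{5}{4}\right) = - \frac{5}{4}$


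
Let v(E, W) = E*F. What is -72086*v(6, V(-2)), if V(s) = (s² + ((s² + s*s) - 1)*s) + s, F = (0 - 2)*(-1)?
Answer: -865032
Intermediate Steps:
F = 2 (F = -2*(-1) = 2)
V(s) = s + s² + s*(-1 + 2*s²) (V(s) = (s² + ((s² + s²) - 1)*s) + s = (s² + (2*s² - 1)*s) + s = (s² + (-1 + 2*s²)*s) + s = (s² + s*(-1 + 2*s²)) + s = s + s² + s*(-1 + 2*s²))
v(E, W) = 2*E (v(E, W) = E*2 = 2*E)
-72086*v(6, V(-2)) = -144172*6 = -72086*12 = -865032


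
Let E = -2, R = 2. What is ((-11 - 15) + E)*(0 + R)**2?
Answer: -112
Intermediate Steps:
((-11 - 15) + E)*(0 + R)**2 = ((-11 - 15) - 2)*(0 + 2)**2 = (-26 - 2)*2**2 = -28*4 = -112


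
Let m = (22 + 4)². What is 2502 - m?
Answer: 1826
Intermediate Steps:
m = 676 (m = 26² = 676)
2502 - m = 2502 - 1*676 = 2502 - 676 = 1826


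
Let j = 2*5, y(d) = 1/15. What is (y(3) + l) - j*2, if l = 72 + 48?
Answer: 1501/15 ≈ 100.07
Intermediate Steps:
l = 120
y(d) = 1/15
j = 10
(y(3) + l) - j*2 = (1/15 + 120) - 10*2 = 1801/15 - 1*20 = 1801/15 - 20 = 1501/15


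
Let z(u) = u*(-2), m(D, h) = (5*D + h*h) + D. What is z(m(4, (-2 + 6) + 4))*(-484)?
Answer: 85184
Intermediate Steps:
m(D, h) = h² + 6*D (m(D, h) = (5*D + h²) + D = (h² + 5*D) + D = h² + 6*D)
z(u) = -2*u
z(m(4, (-2 + 6) + 4))*(-484) = -2*(((-2 + 6) + 4)² + 6*4)*(-484) = -2*((4 + 4)² + 24)*(-484) = -2*(8² + 24)*(-484) = -2*(64 + 24)*(-484) = -2*88*(-484) = -176*(-484) = 85184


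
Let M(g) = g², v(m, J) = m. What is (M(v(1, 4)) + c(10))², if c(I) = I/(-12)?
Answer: 1/36 ≈ 0.027778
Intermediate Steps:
c(I) = -I/12 (c(I) = I*(-1/12) = -I/12)
(M(v(1, 4)) + c(10))² = (1² - 1/12*10)² = (1 - ⅚)² = (⅙)² = 1/36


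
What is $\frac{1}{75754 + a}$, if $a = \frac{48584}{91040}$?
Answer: $\frac{11380}{862086593} \approx 1.3201 \cdot 10^{-5}$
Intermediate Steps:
$a = \frac{6073}{11380}$ ($a = 48584 \cdot \frac{1}{91040} = \frac{6073}{11380} \approx 0.53366$)
$\frac{1}{75754 + a} = \frac{1}{75754 + \frac{6073}{11380}} = \frac{1}{\frac{862086593}{11380}} = \frac{11380}{862086593}$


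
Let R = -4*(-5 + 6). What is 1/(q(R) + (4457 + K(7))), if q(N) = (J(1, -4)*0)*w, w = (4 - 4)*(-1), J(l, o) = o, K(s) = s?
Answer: 1/4464 ≈ 0.00022401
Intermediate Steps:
R = -4 (R = -4*1 = -4)
w = 0 (w = 0*(-1) = 0)
q(N) = 0 (q(N) = -4*0*0 = 0*0 = 0)
1/(q(R) + (4457 + K(7))) = 1/(0 + (4457 + 7)) = 1/(0 + 4464) = 1/4464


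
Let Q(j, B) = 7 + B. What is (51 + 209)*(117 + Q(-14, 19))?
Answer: 37180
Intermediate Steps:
(51 + 209)*(117 + Q(-14, 19)) = (51 + 209)*(117 + (7 + 19)) = 260*(117 + 26) = 260*143 = 37180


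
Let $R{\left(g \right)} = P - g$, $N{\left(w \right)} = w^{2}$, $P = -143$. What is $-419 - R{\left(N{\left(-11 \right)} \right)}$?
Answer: $-155$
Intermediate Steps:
$R{\left(g \right)} = -143 - g$
$-419 - R{\left(N{\left(-11 \right)} \right)} = -419 - \left(-143 - \left(-11\right)^{2}\right) = -419 - \left(-143 - 121\right) = -419 - -264 = -419 + 264 = -155$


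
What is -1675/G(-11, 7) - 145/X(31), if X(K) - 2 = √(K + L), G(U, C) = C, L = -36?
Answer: 5*(-335*√5 + 873*I)/(7*(√5 - 2*I)) ≈ -271.51 + 36.026*I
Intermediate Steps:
X(K) = 2 + √(-36 + K) (X(K) = 2 + √(K - 36) = 2 + √(-36 + K))
-1675/G(-11, 7) - 145/X(31) = -1675/7 - 145/(2 + √(-36 + 31)) = -1675*⅐ - 145/(2 + √(-5)) = -1675/7 - 145/(2 + I*√5)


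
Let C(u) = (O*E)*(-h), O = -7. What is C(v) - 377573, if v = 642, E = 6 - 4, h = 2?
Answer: -377545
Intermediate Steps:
E = 2
C(u) = 28 (C(u) = (-7*2)*(-1*2) = -14*(-2) = 28)
C(v) - 377573 = 28 - 377573 = -377545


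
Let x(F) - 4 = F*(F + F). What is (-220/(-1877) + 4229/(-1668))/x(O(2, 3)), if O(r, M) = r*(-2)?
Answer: -7570873/112710096 ≈ -0.067171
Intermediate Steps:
O(r, M) = -2*r
x(F) = 4 + 2*F² (x(F) = 4 + F*(F + F) = 4 + F*(2*F) = 4 + 2*F²)
(-220/(-1877) + 4229/(-1668))/x(O(2, 3)) = (-220/(-1877) + 4229/(-1668))/(4 + 2*(-2*2)²) = (-220*(-1/1877) + 4229*(-1/1668))/(4 + 2*(-4)²) = (220/1877 - 4229/1668)/(4 + 2*16) = -7570873/(3130836*(4 + 32)) = -7570873/3130836/36 = -7570873/3130836*1/36 = -7570873/112710096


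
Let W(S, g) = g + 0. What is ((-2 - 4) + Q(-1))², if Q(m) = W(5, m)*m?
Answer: 25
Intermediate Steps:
W(S, g) = g
Q(m) = m² (Q(m) = m*m = m²)
((-2 - 4) + Q(-1))² = ((-2 - 4) + (-1)²)² = (-6 + 1)² = (-5)² = 25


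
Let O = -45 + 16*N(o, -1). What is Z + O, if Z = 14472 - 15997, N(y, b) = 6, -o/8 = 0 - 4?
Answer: -1474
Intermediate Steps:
o = 32 (o = -8*(0 - 4) = -8*(-4) = 32)
O = 51 (O = -45 + 16*6 = -45 + 96 = 51)
Z = -1525
Z + O = -1525 + 51 = -1474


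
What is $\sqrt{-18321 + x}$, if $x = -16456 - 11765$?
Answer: $i \sqrt{46542} \approx 215.74 i$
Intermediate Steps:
$x = -28221$ ($x = -16456 - 11765 = -28221$)
$\sqrt{-18321 + x} = \sqrt{-18321 - 28221} = \sqrt{-46542} = i \sqrt{46542}$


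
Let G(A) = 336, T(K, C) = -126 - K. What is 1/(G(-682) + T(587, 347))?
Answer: -1/377 ≈ -0.0026525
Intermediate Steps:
1/(G(-682) + T(587, 347)) = 1/(336 + (-126 - 1*587)) = 1/(336 + (-126 - 587)) = 1/(336 - 713) = 1/(-377) = -1/377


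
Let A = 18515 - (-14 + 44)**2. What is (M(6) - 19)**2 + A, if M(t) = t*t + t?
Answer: 18144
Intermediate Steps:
M(t) = t + t**2 (M(t) = t**2 + t = t + t**2)
A = 17615 (A = 18515 - 1*30**2 = 18515 - 1*900 = 18515 - 900 = 17615)
(M(6) - 19)**2 + A = (6*(1 + 6) - 19)**2 + 17615 = (6*7 - 19)**2 + 17615 = (42 - 19)**2 + 17615 = 23**2 + 17615 = 529 + 17615 = 18144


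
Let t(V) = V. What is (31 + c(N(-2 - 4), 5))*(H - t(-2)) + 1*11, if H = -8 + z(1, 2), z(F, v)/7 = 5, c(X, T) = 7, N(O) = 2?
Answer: 1113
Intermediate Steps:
z(F, v) = 35 (z(F, v) = 7*5 = 35)
H = 27 (H = -8 + 35 = 27)
(31 + c(N(-2 - 4), 5))*(H - t(-2)) + 1*11 = (31 + 7)*(27 - 1*(-2)) + 1*11 = 38*(27 + 2) + 11 = 38*29 + 11 = 1102 + 11 = 1113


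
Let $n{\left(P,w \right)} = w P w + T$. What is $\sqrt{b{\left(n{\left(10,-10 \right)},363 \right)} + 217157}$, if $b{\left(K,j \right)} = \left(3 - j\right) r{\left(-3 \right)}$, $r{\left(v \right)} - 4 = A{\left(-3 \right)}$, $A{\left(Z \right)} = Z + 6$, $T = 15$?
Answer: $\sqrt{214637} \approx 463.29$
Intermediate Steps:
$A{\left(Z \right)} = 6 + Z$
$n{\left(P,w \right)} = 15 + P w^{2}$ ($n{\left(P,w \right)} = w P w + 15 = P w w + 15 = P w^{2} + 15 = 15 + P w^{2}$)
$r{\left(v \right)} = 7$ ($r{\left(v \right)} = 4 + \left(6 - 3\right) = 4 + 3 = 7$)
$b{\left(K,j \right)} = 21 - 7 j$ ($b{\left(K,j \right)} = \left(3 - j\right) 7 = 21 - 7 j$)
$\sqrt{b{\left(n{\left(10,-10 \right)},363 \right)} + 217157} = \sqrt{\left(21 - 2541\right) + 217157} = \sqrt{-2520 + 217157} = \sqrt{214637}$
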